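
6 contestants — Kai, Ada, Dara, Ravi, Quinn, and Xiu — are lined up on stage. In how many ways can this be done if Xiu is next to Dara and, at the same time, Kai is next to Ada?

Treat {Xiu,Dara} as one block (2 orders) and {Kai,Ada} as another (2 orders).
That leaves 4 units to arrange: 2 × 2 × 4! = 4 × 24 = 96.

96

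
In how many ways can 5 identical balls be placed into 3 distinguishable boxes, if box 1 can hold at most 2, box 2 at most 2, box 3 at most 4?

8

Ignoring the caps, the number of non-negative solutions to x_1+…+x_3 = 5 is C(7,2) = 21.
Subtract solutions that violate a single cap (substitute x_i' = x_i − (cap_i+1)): x_1 ≥ 3 gives C(4,2) = 6; x_2 ≥ 3 gives C(4,2) = 6; x_3 ≥ 5 gives C(2,2) = 1. Together 13.
No two caps can be exceeded simultaneously, so the pair terms are all 0.
By inclusion–exclusion the count is 21 − 13 + 0 = 8.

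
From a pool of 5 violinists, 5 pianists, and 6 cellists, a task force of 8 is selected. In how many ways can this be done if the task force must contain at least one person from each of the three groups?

12495

Total 8-person selections from all 16: C(16,8) = 12870.
Subtract selections that omit an entire group: no violinists → C(11,8) = 165; no pianists → C(11,8) = 165; no cellists → C(10,8) = 45.
Add back selections omitting two groups (i.e. drawn from a single group): C(5,8) + C(5,8) + C(6,8) = 0.
By inclusion–exclusion: 12870 − 375 + 0 = 12495.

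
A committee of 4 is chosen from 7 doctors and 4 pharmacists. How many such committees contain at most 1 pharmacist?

Split by how many pharmacists are chosen (0 through 1).
Sum: C(4,0)·C(7,4) + C(4,1)·C(7,3) = 35 + 140 = 175.

175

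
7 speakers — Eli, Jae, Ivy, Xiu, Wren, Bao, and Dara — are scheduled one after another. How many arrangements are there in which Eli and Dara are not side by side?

3600

There are 7! = 5040 arrangements in all. If Eli and Dara are adjacent, merging them into one block gives 2·(6)! = 1440 arrangements.
Complementary counting: 5040 − 1440 = 3600.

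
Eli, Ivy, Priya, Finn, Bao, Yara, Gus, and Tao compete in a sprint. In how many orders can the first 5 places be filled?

There are 8 choices for 1st place, 7 for 2nd, and so on down to 4 for position 5.
That gives 8 × 7 × 6 × 5 × 4 = 6720.

6720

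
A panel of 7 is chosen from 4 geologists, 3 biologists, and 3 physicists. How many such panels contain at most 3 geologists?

Split by how many geologists are chosen (0 through 3).
Sum: C(4,0)·C(6,7) + C(4,1)·C(6,6) + C(4,2)·C(6,5) + C(4,3)·C(6,4) = 0 + 4 + 36 + 60 = 100.

100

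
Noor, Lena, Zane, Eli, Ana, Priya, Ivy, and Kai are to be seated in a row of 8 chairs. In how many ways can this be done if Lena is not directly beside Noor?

There are 8! = 40320 arrangements in all. If Lena and Noor are adjacent, merging them into one block gives 2·(7)! = 10080 arrangements.
Complementary counting: 40320 − 10080 = 30240.

30240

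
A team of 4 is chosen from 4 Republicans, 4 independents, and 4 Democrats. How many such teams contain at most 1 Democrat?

294

Split by how many Democrats are chosen (0 through 1).
Sum: C(4,0)·C(8,4) + C(4,1)·C(8,3) = 70 + 224 = 294.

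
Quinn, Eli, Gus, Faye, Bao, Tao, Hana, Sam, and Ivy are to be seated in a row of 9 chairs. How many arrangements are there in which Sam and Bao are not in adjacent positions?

Of the 9! = 362880 arrangements, those with Sam and Bao adjacent number 2 × 8! = 80640 (treat the pair as a block with 2 internal orders).
So 362880 − 80640 = 282240 arrangements keep them apart.

282240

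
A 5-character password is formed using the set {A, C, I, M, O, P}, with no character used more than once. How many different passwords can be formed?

720

Choose and order 5 of the 6 symbols: the first character has 6 options, the next 5, and so on down to 2.
6 × 5 × 4 × 3 × 2 = 720.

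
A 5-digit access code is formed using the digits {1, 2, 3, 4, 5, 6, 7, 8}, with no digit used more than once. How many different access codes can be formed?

This is a permutation of 5 out of 8: P(8,5) = 8!/3!.
8 × 7 × 6 × 5 × 4 = 6720.

6720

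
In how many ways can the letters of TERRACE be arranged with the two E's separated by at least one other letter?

900

Total arrangements of TERRACE: 7!/(2!·2!) = 1260.
If the two E's are adjacent, glue them into one block, leaving 6 items to arrange: (6)!/(2!) = 360 ways.
Subtracting, 1260 − 360 = 900 arrangements keep the E's apart.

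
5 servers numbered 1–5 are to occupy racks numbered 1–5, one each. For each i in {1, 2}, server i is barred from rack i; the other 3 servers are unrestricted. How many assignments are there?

78

Let Aᵢ (for i ∈ {1, 2}) be the placements that put server i in its forbidden rack. Any j of these fix j positions, leaving (5−j)! ways to fill the rest, and there are C(2,j) ways to pick which j.
By inclusion–exclusion, the number of valid placements is Σ_{j=0}^{2} (−1)^j C(2,j)·(5−j)!.
Computing: 120 − 48 + 6 = 78.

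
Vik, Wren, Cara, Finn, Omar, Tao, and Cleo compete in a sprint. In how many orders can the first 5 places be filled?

2520

There are 7 choices for 1st place, 6 for 2nd, and so on down to 3 for position 5.
That gives 7 × 6 × 5 × 4 × 3 = 2520.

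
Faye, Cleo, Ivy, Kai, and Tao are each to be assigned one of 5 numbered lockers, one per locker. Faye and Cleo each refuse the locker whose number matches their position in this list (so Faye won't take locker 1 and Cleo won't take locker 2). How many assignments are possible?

Let Aᵢ (for i ∈ {1, 2}) be the placements that put person i in their forbidden locker. Any j of these fix j positions, leaving (5−j)! ways to fill the rest, and there are C(2,j) ways to pick which j.
By inclusion–exclusion, the number of valid placements is Σ_{j=0}^{2} (−1)^j C(2,j)·(5−j)!.
Computing: 120 − 48 + 6 = 78.

78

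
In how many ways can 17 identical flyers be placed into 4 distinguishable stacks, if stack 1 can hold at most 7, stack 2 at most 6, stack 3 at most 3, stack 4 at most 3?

10

Without the upper bounds there are C(20,3) = 1140 ways to split 17 among 4 stacks.
Subtract solutions that violate a single cap (substitute x_i' = x_i − (cap_i+1)): x_1 ≥ 8 gives C(12,3) = 220; x_2 ≥ 7 gives C(13,3) = 286; x_3 ≥ 4 gives C(16,3) = 560; x_4 ≥ 4 gives C(16,3) = 560. Together 1626.
Add back pairs where two caps are both exceeded: 10 + 56 + 56 + 84 + 84 + 220 = 510.
Subtract triples: 0 + 0 + 4 + 10 = 14.
By inclusion–exclusion the count is 1140 − 1626 + 510 − 14 = 10.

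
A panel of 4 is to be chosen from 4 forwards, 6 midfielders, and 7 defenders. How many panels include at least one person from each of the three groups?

Total 4-person selections from all 17: C(17,4) = 2380.
Selections missing a whole group: no forwards → C(13,4) = 715; no midfielders → C(11,4) = 330; no defenders → C(10,4) = 210.
Add back selections omitting two groups (i.e. drawn from a single group): C(4,4) + C(6,4) + C(7,4) = 51.
By inclusion–exclusion: 2380 − 1255 + 51 = 1176.

1176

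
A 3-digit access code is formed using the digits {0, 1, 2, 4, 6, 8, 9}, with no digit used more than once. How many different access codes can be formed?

210

This is a permutation of 3 out of 7: P(7,3) = 7!/4!.
That product is 7 × 6 × 5 = 210.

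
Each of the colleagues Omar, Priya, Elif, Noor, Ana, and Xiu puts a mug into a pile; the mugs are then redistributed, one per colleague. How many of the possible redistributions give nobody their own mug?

Count assignments avoiding every fixed point. For any j of the 6 colleagues fixed to their own mug, the other 6−j can be arranged in (6−j)! ways.
By inclusion–exclusion this is Σ_{j=0}^{6} (−1)^j C(6,j)·(6−j)!.
Computing: 720 − 720 + 360 − 120 + 30 − 6 + 1 = 265.

265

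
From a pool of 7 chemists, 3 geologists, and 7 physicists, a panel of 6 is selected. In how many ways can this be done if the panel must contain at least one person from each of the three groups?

8967

Total 6-person selections from all 17: C(17,6) = 12376.
Subtract selections that omit an entire group: no chemists → C(10,6) = 210; no geologists → C(14,6) = 3003; no physicists → C(10,6) = 210.
Add back selections omitting two groups (i.e. drawn from a single group): C(7,6) + C(3,6) + C(7,6) = 14.
By inclusion–exclusion: 12376 − 3423 + 14 = 8967.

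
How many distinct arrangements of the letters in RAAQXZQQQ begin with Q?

With the first slot taken by Q, it remains to arrange the other 8 letters (RAAXZQQQ).
Those 8 letters have A appearing twice and Q appearing 3 times, giving (8)!/(3!·2!) = 3360.

3360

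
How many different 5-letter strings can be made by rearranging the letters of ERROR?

20

ERROR has 5 letters with R appearing 3 times.
So there are 5! / (3!) = 20 distinguishable arrangements.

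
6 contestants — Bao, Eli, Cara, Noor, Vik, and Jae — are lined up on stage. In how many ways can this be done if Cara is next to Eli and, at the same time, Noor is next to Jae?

Treat {Cara,Eli} as one block (2 orders) and {Noor,Jae} as another (2 orders).
That leaves 4 units to arrange: 2 × 2 × 4! = 4 × 24 = 96.

96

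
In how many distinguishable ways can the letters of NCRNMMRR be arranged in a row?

NCRNMMRR has 8 letters with M appearing twice, N appearing twice, and R appearing 3 times.
So there are 8! / (3!·2!·2!) = 1680 distinguishable arrangements.

1680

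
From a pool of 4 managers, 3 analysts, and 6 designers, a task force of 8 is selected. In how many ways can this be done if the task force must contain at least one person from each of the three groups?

With no constraint there are C(13,8) = 1287 possible selections.
Selections missing a whole group: no managers → C(9,8) = 9; no analysts → C(10,8) = 45; no designers → C(7,8) = 0.
Add back selections omitting two groups (i.e. drawn from a single group): C(4,8) + C(3,8) + C(6,8) = 0.
By inclusion–exclusion: 1287 − 54 + 0 = 1233.

1233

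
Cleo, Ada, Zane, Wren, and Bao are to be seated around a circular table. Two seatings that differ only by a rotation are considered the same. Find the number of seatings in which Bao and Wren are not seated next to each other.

12

All circular seatings of 5 people number (4)! = 24.
Seatings with Bao beside Wren: treat them as a block with 2 internal orders, giving 2 × (3)! = 12.
Subtracting, 24 − 12 = 12.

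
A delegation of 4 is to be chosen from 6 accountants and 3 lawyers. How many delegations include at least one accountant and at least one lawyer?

111

Total 4-person selections from all 9: C(9,4) = 126.
Selections missing a whole group: no accountants → C(3,4) = 0; no lawyers → C(6,4) = 15.
Both groups omitted at once is impossible, so 126 − 15 = 111.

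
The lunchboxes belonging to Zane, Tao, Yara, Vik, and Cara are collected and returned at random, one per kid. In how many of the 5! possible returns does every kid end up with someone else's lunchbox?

Let Aᵢ be the assignments in which kid i gets their own lunchbox. We want the size of the complement of A₁∪…∪A_5.
By inclusion–exclusion this is Σ_{j=0}^{5} (−1)^j C(5,j)·(5−j)!.
Computing: 120 − 120 + 60 − 20 + 5 − 1 = 44.

44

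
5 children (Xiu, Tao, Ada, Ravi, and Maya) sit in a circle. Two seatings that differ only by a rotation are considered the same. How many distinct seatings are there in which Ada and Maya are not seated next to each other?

12

All circular seatings of 5 people number (4)! = 24.
Seatings with Ada beside Maya: treat them as a block with 2 internal orders, giving 2 × (3)! = 12.
Subtracting, 24 − 12 = 12.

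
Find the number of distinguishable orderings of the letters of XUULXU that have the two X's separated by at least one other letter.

40

Total arrangements of XUULXU: 6!/(3!·2!) = 60.
If the two X's are adjacent, glue them into one block, leaving 5 items to arrange: (5)!/(3!) = 20 ways.
Hence 60 − 20 = 40.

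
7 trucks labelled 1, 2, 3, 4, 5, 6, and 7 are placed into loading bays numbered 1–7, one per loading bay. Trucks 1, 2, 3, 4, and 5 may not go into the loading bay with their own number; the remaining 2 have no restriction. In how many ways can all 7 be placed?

2428

Let Aᵢ (for 1 ≤ i ≤ 5) be the placements that put truck i in its forbidden loading bay. Any j of these fix j positions, leaving (7−j)! ways to fill the rest, and there are C(5,j) ways to pick which j.
By inclusion–exclusion, the number of valid placements is Σ_{j=0}^{5} (−1)^j C(5,j)·(7−j)!.
Computing: 5040 − 3600 + 1200 − 240 + 30 − 2 = 2428.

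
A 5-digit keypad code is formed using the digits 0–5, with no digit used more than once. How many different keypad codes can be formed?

Choose and order 5 of the 6 symbols: the first digit has 6 options, the next 5, and so on down to 2.
6 × 5 × 4 × 3 × 2 = 720.

720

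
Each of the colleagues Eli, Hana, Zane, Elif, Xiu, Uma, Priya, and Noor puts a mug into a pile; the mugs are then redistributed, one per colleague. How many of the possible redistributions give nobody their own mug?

Count assignments avoiding every fixed point. For any j of the 8 colleagues fixed to their own mug, the other 8−j can be arranged in (8−j)! ways.
By inclusion–exclusion this is Σ_{j=0}^{8} (−1)^j C(8,j)·(8−j)!.
Computing: 40320 − 40320 + 20160 − 6720 + 1680 − 336 + 56 − 8 + 1 = 14833.

14833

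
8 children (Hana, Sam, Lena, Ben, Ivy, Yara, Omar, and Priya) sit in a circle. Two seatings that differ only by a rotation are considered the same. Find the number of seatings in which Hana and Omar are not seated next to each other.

3600

Without the restriction there are (7)! = 5040 seatings.
Seatings with Hana beside Omar: treat them as a block with 2 internal orders, giving 2 × (6)! = 1440.
Subtracting, 5040 − 1440 = 3600.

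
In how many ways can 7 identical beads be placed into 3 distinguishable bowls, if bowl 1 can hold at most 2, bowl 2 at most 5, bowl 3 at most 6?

17

Ignoring the caps, the number of non-negative solutions to x_1+…+x_3 = 7 is C(9,2) = 36.
Subtract solutions that violate a single cap (substitute x_i' = x_i − (cap_i+1)): x_1 ≥ 3 gives C(6,2) = 15; x_2 ≥ 6 gives C(3,2) = 3; x_3 ≥ 7 gives C(2,2) = 1. Together 19.
No two caps can be exceeded simultaneously, so the pair terms are all 0.
By inclusion–exclusion the count is 36 − 19 + 0 = 17.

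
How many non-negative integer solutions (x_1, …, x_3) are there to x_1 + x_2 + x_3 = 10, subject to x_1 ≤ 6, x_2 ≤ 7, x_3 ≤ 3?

22

By stars and bars, unrestricted non-negative solutions to x_1+…+x_3 = 10 number C(10+2,2) = 66.
Subtract solutions that violate a single cap (substitute x_i' = x_i − (cap_i+1)): x_1 ≥ 7 gives C(5,2) = 10; x_2 ≥ 8 gives C(4,2) = 6; x_3 ≥ 4 gives C(8,2) = 28. Together 44.
No two caps can be exceeded simultaneously, so the pair terms are all 0.
By inclusion–exclusion the count is 66 − 44 + 0 = 22.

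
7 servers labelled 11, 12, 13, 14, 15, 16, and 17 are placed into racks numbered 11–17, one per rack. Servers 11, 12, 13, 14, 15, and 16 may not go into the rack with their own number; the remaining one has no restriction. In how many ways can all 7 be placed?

Let Aᵢ (for 11 ≤ i ≤ 16) be the placements that put server i in its forbidden rack. Any j of these fix j positions, leaving (7−j)! ways to fill the rest, and there are C(6,j) ways to pick which j.
By inclusion–exclusion, the number of valid placements is Σ_{j=0}^{6} (−1)^j C(6,j)·(7−j)!.
Computing: 5040 − 4320 + 1800 − 480 + 90 − 12 + 1 = 2119.

2119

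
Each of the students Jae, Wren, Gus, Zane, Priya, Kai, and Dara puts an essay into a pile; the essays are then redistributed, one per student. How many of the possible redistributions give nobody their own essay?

This is the derangement count D_7: permutations of 7 items with no fixed point.
By inclusion–exclusion this is Σ_{j=0}^{7} (−1)^j C(7,j)·(7−j)!.
Computing: 5040 − 5040 + 2520 − 840 + 210 − 42 + 7 − 1 = 1854.

1854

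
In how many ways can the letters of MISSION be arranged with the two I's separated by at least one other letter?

There are 7!/(2!·2!) = 1260 arrangements of MISSION in total.
If the two I's are adjacent, glue them into one block, leaving 6 items to arrange: (6)!/(2!) = 360 ways.
Subtracting, 1260 − 360 = 900 arrangements keep the I's apart.

900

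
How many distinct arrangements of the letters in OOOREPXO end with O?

840

With the last slot taken by O, it remains to arrange the other 7 letters (OOREPXO).
Those 7 letters have O appearing 3 times, giving (7)!/(3!) = 840.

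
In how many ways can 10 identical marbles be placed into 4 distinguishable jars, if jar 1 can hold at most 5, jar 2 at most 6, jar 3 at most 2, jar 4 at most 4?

Ignoring the caps, the number of non-negative solutions to x_1+…+x_4 = 10 is C(13,3) = 286.
Subtract solutions that violate a single cap (substitute x_i' = x_i − (cap_i+1)): x_1 ≥ 6 gives C(7,3) = 35; x_2 ≥ 7 gives C(6,3) = 20; x_3 ≥ 3 gives C(10,3) = 120; x_4 ≥ 5 gives C(8,3) = 56. Together 231.
Add back pairs where two caps are both exceeded: 0 + 4 + 0 + 1 + 0 + 10 = 15.
By inclusion–exclusion the count is 286 − 231 + 15 = 70.

70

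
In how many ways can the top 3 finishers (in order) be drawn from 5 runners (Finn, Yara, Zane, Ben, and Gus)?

60

There are 5 choices for 1st place, 4 for 2nd, and 3 for 3rd.
That gives 5 × 4 × 3 = 60.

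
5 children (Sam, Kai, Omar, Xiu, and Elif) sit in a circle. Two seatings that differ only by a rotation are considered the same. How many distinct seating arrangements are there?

24

Fix one person's seat to break rotational symmetry; the remaining 4 people can be arranged in (4)! = 24 ways.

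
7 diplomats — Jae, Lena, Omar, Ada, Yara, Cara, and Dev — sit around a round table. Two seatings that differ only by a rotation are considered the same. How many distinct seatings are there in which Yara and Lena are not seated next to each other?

480

All circular seatings of 7 people number (6)! = 720.
Seatings with Yara beside Lena: treat them as a block with 2 internal orders, giving 2 × (5)! = 240.
Subtracting, 720 − 240 = 480.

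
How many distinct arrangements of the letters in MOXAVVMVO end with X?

Fix X in the last position and arrange the remaining 8 letters.
Those 8 letters have M appearing twice, O appearing twice, and V appearing 3 times, giving (8)!/(3!·2!·2!) = 1680.

1680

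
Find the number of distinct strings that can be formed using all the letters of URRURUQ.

The 7 letters of URRURUQ have repeats: R appearing 3 times and U appearing 3 times.
The number of distinct arrangements is 7!/(3!·3!) = 5040/36 = 140.

140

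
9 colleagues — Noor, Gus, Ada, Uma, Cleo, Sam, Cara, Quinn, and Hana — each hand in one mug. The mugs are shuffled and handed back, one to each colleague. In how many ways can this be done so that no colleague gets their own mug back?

133496

Let Aᵢ be the assignments in which colleague i gets their own mug. We want the size of the complement of A₁∪…∪A_9.
By inclusion–exclusion this is Σ_{j=0}^{9} (−1)^j C(9,j)·(9−j)!.
Computing: 362880 − 362880 + 181440 − 60480 + 15120 − 3024 + 504 − 72 + 9 − 1 = 133496.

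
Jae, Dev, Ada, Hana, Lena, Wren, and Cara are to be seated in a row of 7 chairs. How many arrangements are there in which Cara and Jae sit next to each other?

Place the 5 others and the Cara-Jae pair as 6 objects in a line; the pair has 2 internal arrangements.
So the count is 2·(6)! = 1440.

1440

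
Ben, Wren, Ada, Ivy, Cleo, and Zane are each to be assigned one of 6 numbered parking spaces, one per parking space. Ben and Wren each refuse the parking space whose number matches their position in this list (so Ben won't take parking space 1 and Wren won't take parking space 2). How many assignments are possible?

504

Let Aᵢ (for i ∈ {1, 2}) be the placements that put person i in their forbidden parking space. Any j of these fix j positions, leaving (6−j)! ways to fill the rest, and there are C(2,j) ways to pick which j.
By inclusion–exclusion, the number of valid placements is Σ_{j=0}^{2} (−1)^j C(2,j)·(6−j)!.
Computing: 720 − 240 + 24 = 504.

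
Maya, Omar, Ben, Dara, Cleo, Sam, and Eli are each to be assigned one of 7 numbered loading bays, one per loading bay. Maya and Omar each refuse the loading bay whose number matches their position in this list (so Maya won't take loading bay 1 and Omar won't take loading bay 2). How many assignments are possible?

Let Aᵢ (for i ∈ {1, 2}) be the placements that put person i in their forbidden loading bay. Any j of these fix j positions, leaving (7−j)! ways to fill the rest, and there are C(2,j) ways to pick which j.
By inclusion–exclusion, the number of valid placements is Σ_{j=0}^{2} (−1)^j C(2,j)·(7−j)!.
Computing: 5040 − 1440 + 120 = 3720.

3720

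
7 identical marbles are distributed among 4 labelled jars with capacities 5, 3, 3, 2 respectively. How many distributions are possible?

By stars and bars, unrestricted non-negative solutions to x_1+…+x_4 = 7 number C(7+3,3) = 120.
Subtract solutions that violate a single cap (substitute x_i' = x_i − (cap_i+1)): x_1 ≥ 6 gives C(4,3) = 4; x_2 ≥ 4 gives C(6,3) = 20; x_3 ≥ 4 gives C(6,3) = 20; x_4 ≥ 3 gives C(7,3) = 35. Together 79.
Add back pairs where two caps are both exceeded: 0 + 0 + 0 + 0 + 1 + 1 = 2.
By inclusion–exclusion the count is 120 − 79 + 2 = 43.

43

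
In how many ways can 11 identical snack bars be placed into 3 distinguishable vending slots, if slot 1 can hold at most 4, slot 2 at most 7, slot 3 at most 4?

15

By stars and bars, unrestricted non-negative solutions to x_1+…+x_3 = 11 number C(11+2,2) = 78.
Subtract solutions that violate a single cap (substitute x_i' = x_i − (cap_i+1)): x_1 ≥ 5 gives C(8,2) = 28; x_2 ≥ 8 gives C(5,2) = 10; x_3 ≥ 5 gives C(8,2) = 28. Together 66.
Add back pairs where two caps are both exceeded: 0 + 3 + 0 = 3.
By inclusion–exclusion the count is 78 − 66 + 3 = 15.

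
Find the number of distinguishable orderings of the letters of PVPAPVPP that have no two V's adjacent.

126

There are 8!/(5!·2!) = 168 arrangements of PVPAPVPP in total.
If the two V's are adjacent, glue them into one block, leaving 7 items to arrange: (7)!/(5!) = 42 ways.
Hence 168 − 42 = 126.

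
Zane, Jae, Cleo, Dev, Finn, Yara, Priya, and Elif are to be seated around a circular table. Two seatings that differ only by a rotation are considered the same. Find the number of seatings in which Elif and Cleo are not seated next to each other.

All circular seatings of 8 people number (7)! = 5040.
Those with Elif next to Cleo: fuse the pair into one unit and seat 7 units around a circle — 2·(6)! = 1440.
Subtracting, 5040 − 1440 = 3600.

3600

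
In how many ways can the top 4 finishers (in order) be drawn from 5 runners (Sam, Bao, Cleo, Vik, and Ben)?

120

There are 5 choices for 1st place, 4 for 2nd, and so on down to 2 for position 4.
That gives 5 × 4 × 3 × 2 = 120.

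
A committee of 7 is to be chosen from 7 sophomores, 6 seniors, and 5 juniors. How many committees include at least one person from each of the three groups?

Unrestricted: C(18,7) = 31824 ways to pick any 7 of the 18.
Selections missing a whole group: no sophomores → C(11,7) = 330; no seniors → C(12,7) = 792; no juniors → C(13,7) = 1716.
Add back selections omitting two groups (i.e. drawn from a single group): C(7,7) + C(6,7) + C(5,7) = 1.
By inclusion–exclusion: 31824 − 2838 + 1 = 28987.

28987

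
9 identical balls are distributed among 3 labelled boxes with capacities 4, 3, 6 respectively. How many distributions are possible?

Without the upper bounds there are C(11,2) = 55 ways to split 9 among 3 boxes.
Subtract solutions that violate a single cap (substitute x_i' = x_i − (cap_i+1)): x_1 ≥ 5 gives C(6,2) = 15; x_2 ≥ 4 gives C(7,2) = 21; x_3 ≥ 7 gives C(4,2) = 6. Together 42.
Add back pairs where two caps are both exceeded: 1 + 0 + 0 = 1.
By inclusion–exclusion the count is 55 − 42 + 1 = 14.

14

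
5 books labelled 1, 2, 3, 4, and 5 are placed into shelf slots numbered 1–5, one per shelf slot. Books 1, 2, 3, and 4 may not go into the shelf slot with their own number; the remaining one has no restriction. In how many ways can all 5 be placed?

Let Aᵢ (for 1 ≤ i ≤ 4) be the placements that put book i in its forbidden shelf slot. Any j of these fix j positions, leaving (5−j)! ways to fill the rest, and there are C(4,j) ways to pick which j.
By inclusion–exclusion, the number of valid placements is Σ_{j=0}^{4} (−1)^j C(4,j)·(5−j)!.
Computing: 120 − 96 + 36 − 8 + 1 = 53.

53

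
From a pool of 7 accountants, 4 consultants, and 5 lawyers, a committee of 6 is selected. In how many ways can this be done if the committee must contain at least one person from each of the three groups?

6545

With no constraint there are C(16,6) = 8008 possible selections.
Subtract selections that omit an entire group: no accountants → C(9,6) = 84; no consultants → C(12,6) = 924; no lawyers → C(11,6) = 462.
Add back selections omitting two groups (i.e. drawn from a single group): C(7,6) + C(4,6) + C(5,6) = 7.
By inclusion–exclusion: 8008 − 1470 + 7 = 6545.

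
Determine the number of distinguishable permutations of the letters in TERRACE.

1260

TERRACE has 7 letters with E appearing twice and R appearing twice.
The number of distinct arrangements is 7!/(2!·2!) = 5040/4 = 1260.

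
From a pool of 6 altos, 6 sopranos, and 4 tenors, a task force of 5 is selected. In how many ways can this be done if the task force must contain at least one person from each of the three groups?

Unrestricted: C(16,5) = 4368 ways to pick any 5 of the 16.
Subtract selections that omit an entire group: no altos → C(10,5) = 252; no sopranos → C(10,5) = 252; no tenors → C(12,5) = 792.
Add back selections omitting two groups (i.e. drawn from a single group): C(6,5) + C(6,5) + C(4,5) = 12.
By inclusion–exclusion: 4368 − 1296 + 12 = 3084.

3084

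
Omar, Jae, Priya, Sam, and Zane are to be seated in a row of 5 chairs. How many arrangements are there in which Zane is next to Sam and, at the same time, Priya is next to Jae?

Treat {Zane,Sam} as one block (2 orders) and {Priya,Jae} as another (2 orders).
That leaves 3 units to arrange: 2 × 2 × 3! = 4 × 6 = 24.

24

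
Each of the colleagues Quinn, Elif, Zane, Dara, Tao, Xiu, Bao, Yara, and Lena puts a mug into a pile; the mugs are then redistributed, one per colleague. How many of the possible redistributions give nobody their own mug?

133496

Count assignments avoiding every fixed point. For any j of the 9 colleagues fixed to their own mug, the other 9−j can be arranged in (9−j)! ways.
By inclusion–exclusion this is Σ_{j=0}^{9} (−1)^j C(9,j)·(9−j)!.
Computing: 362880 − 362880 + 181440 − 60480 + 15120 − 3024 + 504 − 72 + 9 − 1 = 133496.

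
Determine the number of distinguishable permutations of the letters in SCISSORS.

The 8 letters of SCISSORS have repeats: S appearing 4 times.
Dividing 8! = 40320 by 4! = 24 for the repeated letters gives 1680.

1680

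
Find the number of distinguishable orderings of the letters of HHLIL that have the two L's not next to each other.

There are 5!/(2!·2!) = 30 arrangements of HHLIL in total.
If the two L's are adjacent, glue them into one block, leaving 4 items to arrange: (4)!/(2!) = 12 ways.
Hence 30 − 12 = 18.

18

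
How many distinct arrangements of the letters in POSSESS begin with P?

With the first slot taken by P, it remains to arrange the other 6 letters (OSSESS).
Those 6 letters have S appearing 4 times, giving (6)!/(4!) = 30.

30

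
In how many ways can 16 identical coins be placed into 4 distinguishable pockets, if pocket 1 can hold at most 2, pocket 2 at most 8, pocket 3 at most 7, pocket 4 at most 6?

Without the upper bounds there are C(19,3) = 969 ways to split 16 among 4 pockets.
Subtract solutions that violate a single cap (substitute x_i' = x_i − (cap_i+1)): x_1 ≥ 3 gives C(16,3) = 560; x_2 ≥ 9 gives C(10,3) = 120; x_3 ≥ 8 gives C(11,3) = 165; x_4 ≥ 7 gives C(12,3) = 220. Together 1065.
Add back pairs where two caps are both exceeded: 35 + 56 + 84 + 0 + 1 + 4 = 180.
By inclusion–exclusion the count is 969 − 1065 + 180 = 84.

84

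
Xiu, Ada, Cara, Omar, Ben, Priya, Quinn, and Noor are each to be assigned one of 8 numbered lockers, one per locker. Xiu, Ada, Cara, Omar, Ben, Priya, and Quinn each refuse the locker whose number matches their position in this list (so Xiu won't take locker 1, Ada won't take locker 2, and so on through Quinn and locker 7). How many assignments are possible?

Let Aᵢ (for 1 ≤ i ≤ 7) be the placements that put person i in their forbidden locker. Any j of these fix j positions, leaving (8−j)! ways to fill the rest, and there are C(7,j) ways to pick which j.
By inclusion–exclusion, the number of valid placements is Σ_{j=0}^{7} (−1)^j C(7,j)·(8−j)!.
Computing: 40320 − 35280 + 15120 − 4200 + 840 − 126 + 14 − 1 = 16687.

16687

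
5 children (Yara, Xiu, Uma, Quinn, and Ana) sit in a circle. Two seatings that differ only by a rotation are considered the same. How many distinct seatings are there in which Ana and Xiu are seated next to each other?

12

Glue Ana and Xiu into a block (2 internal orders). Seating 4 units around a circle gives (3)! arrangements.
So 2 × (3)! = 2 × 6 = 12.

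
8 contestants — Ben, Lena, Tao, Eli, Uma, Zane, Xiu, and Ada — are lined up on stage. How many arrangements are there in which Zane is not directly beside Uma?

Of the 8! = 40320 arrangements, those with Zane and Uma adjacent number 2 × 7! = 10080 (treat the pair as a block with 2 internal orders).
Complementary counting: 40320 − 10080 = 30240.

30240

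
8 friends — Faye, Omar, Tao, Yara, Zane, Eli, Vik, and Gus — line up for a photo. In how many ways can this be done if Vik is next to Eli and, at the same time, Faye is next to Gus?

Treat {Vik,Eli} as one block (2 orders) and {Faye,Gus} as another (2 orders).
That leaves 6 units to arrange: 2 × 2 × 6! = 4 × 720 = 2880.

2880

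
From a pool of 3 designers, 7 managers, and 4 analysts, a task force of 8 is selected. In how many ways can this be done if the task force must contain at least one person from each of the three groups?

With no constraint there are C(14,8) = 3003 possible selections.
Subtract selections that omit an entire group: no designers → C(11,8) = 165; no managers → C(7,8) = 0; no analysts → C(10,8) = 45.
Add back selections omitting two groups (i.e. drawn from a single group): C(3,8) + C(7,8) + C(4,8) = 0.
By inclusion–exclusion: 3003 − 210 + 0 = 2793.

2793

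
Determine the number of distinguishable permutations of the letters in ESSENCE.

ESSENCE has 7 letters with E appearing 3 times and S appearing twice.
So there are 7! / (3!·2!) = 420 distinguishable arrangements.

420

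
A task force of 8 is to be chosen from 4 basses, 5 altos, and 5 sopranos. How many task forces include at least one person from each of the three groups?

Unrestricted: C(14,8) = 3003 ways to pick any 8 of the 14.
Subtract selections that omit an entire group: no basses → C(10,8) = 45; no altos → C(9,8) = 9; no sopranos → C(9,8) = 9.
Add back selections omitting two groups (i.e. drawn from a single group): C(4,8) + C(5,8) + C(5,8) = 0.
By inclusion–exclusion: 3003 − 63 + 0 = 2940.

2940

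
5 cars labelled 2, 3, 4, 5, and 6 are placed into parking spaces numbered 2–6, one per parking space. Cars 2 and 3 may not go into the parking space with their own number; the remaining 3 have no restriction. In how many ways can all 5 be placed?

Let Aᵢ (for i ∈ {2, 3}) be the placements that put car i in its forbidden parking space. Any j of these fix j positions, leaving (5−j)! ways to fill the rest, and there are C(2,j) ways to pick which j.
By inclusion–exclusion, the number of valid placements is Σ_{j=0}^{2} (−1)^j C(2,j)·(5−j)!.
Computing: 120 − 48 + 6 = 78.

78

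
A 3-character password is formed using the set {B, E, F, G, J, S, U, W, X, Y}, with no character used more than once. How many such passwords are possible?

This is a permutation of 3 out of 10: P(10,3) = 10!/7!.
10 × 9 × 8 = 720.

720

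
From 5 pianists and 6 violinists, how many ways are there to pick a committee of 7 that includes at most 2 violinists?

Split by how many violinists are chosen (0 through 2).
Sum: C(6,0)·C(5,7) + C(6,1)·C(5,6) + C(6,2)·C(5,5) = 0 + 0 + 15 = 15.

15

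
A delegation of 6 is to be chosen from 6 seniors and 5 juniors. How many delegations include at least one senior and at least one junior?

With no constraint there are C(11,6) = 462 possible selections.
Selections missing a whole group: no seniors → C(5,6) = 0; no juniors → C(6,6) = 1.
Both groups omitted at once is impossible, so 462 − 1 = 461.

461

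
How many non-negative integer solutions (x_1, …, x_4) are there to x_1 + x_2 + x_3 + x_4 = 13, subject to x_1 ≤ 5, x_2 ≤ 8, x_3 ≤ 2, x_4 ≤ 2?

Without the upper bounds there are C(16,3) = 560 ways to split 13 among 4 variables.
Subtract solutions that violate a single cap (substitute x_i' = x_i − (cap_i+1)): x_1 ≥ 6 gives C(10,3) = 120; x_2 ≥ 9 gives C(7,3) = 35; x_3 ≥ 3 gives C(13,3) = 286; x_4 ≥ 3 gives C(13,3) = 286. Together 727.
Add back pairs where two caps are both exceeded: 0 + 35 + 35 + 4 + 4 + 120 = 198.
Subtract triples: 0 + 0 + 4 + 0 = 4.
By inclusion–exclusion the count is 560 − 727 + 198 − 4 = 27.

27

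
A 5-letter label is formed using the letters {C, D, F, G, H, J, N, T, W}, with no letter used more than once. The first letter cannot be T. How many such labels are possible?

The first letter has 9−1 = 8 choices (anything except T).
The remaining 4 letters are filled from the other 8 symbols without repetition: 8 × 7 × 6 × 5 = 1680.
Total: 8 × 1680 = 13440.

13440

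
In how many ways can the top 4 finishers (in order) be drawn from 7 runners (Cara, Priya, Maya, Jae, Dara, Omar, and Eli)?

There are 7 choices for 1st place, 6 for 2nd, and so on down to 4 for position 4.
That gives 7 × 6 × 5 × 4 = 840.

840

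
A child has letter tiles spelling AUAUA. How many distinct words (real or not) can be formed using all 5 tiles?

10

Letter multiplicities in AUAUA: A×3, U×2.
So there are 5! / (3!·2!) = 10 distinguishable arrangements.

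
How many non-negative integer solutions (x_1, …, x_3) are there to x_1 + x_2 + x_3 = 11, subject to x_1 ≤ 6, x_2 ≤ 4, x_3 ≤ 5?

15

Ignoring the caps, the number of non-negative solutions to x_1+…+x_3 = 11 is C(13,2) = 78.
Subtract solutions that violate a single cap (substitute x_i' = x_i − (cap_i+1)): x_1 ≥ 7 gives C(6,2) = 15; x_2 ≥ 5 gives C(8,2) = 28; x_3 ≥ 6 gives C(7,2) = 21. Together 64.
Add back pairs where two caps are both exceeded: 0 + 0 + 1 = 1.
By inclusion–exclusion the count is 78 − 64 + 1 = 15.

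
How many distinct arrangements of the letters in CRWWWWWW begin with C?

With the first slot taken by C, it remains to arrange the other 7 letters (RWWWWWW).
Those 7 letters have W appearing 6 times, giving (7)!/(6!) = 7.

7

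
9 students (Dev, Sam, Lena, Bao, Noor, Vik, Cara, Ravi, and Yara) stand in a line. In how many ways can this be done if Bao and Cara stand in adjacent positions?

Glue Bao and Cara into one block (2 internal orders), leaving 8 units to arrange in a row.
So the count is 2·(8)! = 80640.

80640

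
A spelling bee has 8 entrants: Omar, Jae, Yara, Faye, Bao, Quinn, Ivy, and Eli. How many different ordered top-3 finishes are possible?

There are 8 choices for 1st place, 7 for 2nd, and 6 for 3rd.
That gives 8 × 7 × 6 = 336.

336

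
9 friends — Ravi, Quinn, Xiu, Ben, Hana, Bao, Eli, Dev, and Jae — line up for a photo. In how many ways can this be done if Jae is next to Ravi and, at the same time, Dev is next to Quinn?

Treat {Jae,Ravi} as one block (2 orders) and {Dev,Quinn} as another (2 orders).
That leaves 7 units to arrange: 2 × 2 × 7! = 4 × 5040 = 20160.

20160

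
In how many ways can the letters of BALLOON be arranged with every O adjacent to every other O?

Treat the 2 copies of O as a single block. The multiset to arrange is then {OO, A, B, L, L, N}, 6 items in all.
That gives (6)!/(2!) = 360 arrangements.

360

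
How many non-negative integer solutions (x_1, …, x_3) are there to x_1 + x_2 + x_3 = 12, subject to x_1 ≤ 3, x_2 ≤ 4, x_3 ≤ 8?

10

Without the upper bounds there are C(14,2) = 91 ways to split 12 among 3 variables.
Subtract solutions that violate a single cap (substitute x_i' = x_i − (cap_i+1)): x_1 ≥ 4 gives C(10,2) = 45; x_2 ≥ 5 gives C(9,2) = 36; x_3 ≥ 9 gives C(5,2) = 10. Together 91.
Add back pairs where two caps are both exceeded: 10 + 0 + 0 = 10.
By inclusion–exclusion the count is 91 − 91 + 10 = 10.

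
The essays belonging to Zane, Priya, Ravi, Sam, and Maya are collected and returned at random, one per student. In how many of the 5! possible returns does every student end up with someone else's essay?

44

This is the derangement count D_5: permutations of 5 items with no fixed point.
By inclusion–exclusion this is Σ_{j=0}^{5} (−1)^j C(5,j)·(5−j)!.
Computing: 120 − 120 + 60 − 20 + 5 − 1 = 44.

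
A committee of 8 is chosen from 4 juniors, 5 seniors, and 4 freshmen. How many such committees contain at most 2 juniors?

Split by how many juniors are chosen (0 through 2).
Sum: C(4,0)·C(9,8) + C(4,1)·C(9,7) + C(4,2)·C(9,6) = 9 + 144 + 504 = 657.

657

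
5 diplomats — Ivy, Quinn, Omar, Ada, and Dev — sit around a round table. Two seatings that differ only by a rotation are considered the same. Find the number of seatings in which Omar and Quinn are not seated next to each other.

All circular seatings of 5 people number (4)! = 24.
Seatings with Omar beside Quinn: treat them as a block with 2 internal orders, giving 2 × (3)! = 12.
Subtracting, 24 − 12 = 12.

12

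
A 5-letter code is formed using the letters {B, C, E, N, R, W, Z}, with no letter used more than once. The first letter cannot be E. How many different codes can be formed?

2160

The first letter has 7−1 = 6 choices (anything except E).
The remaining 4 letters are filled from the other 6 symbols without repetition: 6 × 5 × 4 × 3 = 360.
Total: 6 × 360 = 2160.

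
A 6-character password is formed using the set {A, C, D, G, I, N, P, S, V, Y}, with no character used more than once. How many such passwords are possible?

151200

Choose and order 6 of the 10 symbols: the first character has 10 options, the next 9, and so on down to 5.
That product is 10 × 9 × 8 × 7 × 6 × 5 = 151200.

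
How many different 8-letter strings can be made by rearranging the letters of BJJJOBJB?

280

The 8 letters of BJJJOBJB have repeats: B appearing 3 times and J appearing 4 times.
So there are 8! / (4!·3!) = 280 distinguishable arrangements.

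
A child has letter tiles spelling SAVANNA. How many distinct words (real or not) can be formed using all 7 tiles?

420

SAVANNA has 7 letters with A appearing 3 times and N appearing twice.
The number of distinct arrangements is 7!/(3!·2!) = 5040/12 = 420.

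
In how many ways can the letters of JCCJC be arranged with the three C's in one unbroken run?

3

Treat the 3 copies of C as a single block. The multiset to arrange is then {CCC, J, J}, 3 items in all.
That gives (3)!/(2!) = 3 arrangements.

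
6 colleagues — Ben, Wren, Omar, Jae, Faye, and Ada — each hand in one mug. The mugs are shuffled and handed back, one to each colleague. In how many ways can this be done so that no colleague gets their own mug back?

265

Let Aᵢ be the assignments in which colleague i gets their own mug. We want the size of the complement of A₁∪…∪A_6.
By inclusion–exclusion this is Σ_{j=0}^{6} (−1)^j C(6,j)·(6−j)!.
Computing: 720 − 720 + 360 − 120 + 30 − 6 + 1 = 265.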